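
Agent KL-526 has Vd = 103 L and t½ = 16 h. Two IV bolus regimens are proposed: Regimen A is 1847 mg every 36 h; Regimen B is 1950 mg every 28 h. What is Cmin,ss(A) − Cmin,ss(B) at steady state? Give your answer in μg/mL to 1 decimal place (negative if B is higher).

-3.2 μg/mL

Regimen A: f = (1/2)^(36/16) ≈ 0.2102; Cmin,ss = (1847/103)·f/(1−f) ≈ 4.772 μg/mL.
Regimen B: f = (1/2)^(28/16) ≈ 0.2973; Cmin,ss = (1950/103)·f/(1−f) ≈ 8.010 μg/mL.
Difference ≈ 4.772 − 8.010 ≈ -3.238 μg/mL.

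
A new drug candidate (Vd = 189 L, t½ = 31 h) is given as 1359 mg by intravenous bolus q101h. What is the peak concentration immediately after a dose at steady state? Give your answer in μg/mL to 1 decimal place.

8.0 μg/mL

k = ln2/t½ = ln2/31 ≈ 0.022360 h⁻¹; fraction remaining f = e^(−kτ) = e^(−0.022360×101) ≈ 0.1045.
Accumulation ratio R = 1/(1 − f) ≈ 1/0.8955 ≈ 1.1167.
Each bolus raises the concentration by D/Vd = 1359/189 ≈ 7.190 μg/mL.
Cmax,ss = C₀/(1 − f) ≈ 7.190/0.8955 ≈ 8.029 μg/mL.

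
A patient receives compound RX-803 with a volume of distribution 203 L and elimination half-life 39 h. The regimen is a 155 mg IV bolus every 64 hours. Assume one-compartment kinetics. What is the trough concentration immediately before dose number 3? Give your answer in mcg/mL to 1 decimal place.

0.3 mcg/mL

f = (1/2)^(τ/t½) = (1/2)^(64/39) ≈ 0.3206.
C₀ = D/Vd = 155/203 ≈ 0.764 mcg/mL.
Before the 3rd dose, 2 doses have been given. Superposition: Cmin = C₀·(f + f²).
≈ 0.764 × (0.3206 + 0.1028) ≈ 0.764 × 0.4234 ≈ 0.323 mcg/mL.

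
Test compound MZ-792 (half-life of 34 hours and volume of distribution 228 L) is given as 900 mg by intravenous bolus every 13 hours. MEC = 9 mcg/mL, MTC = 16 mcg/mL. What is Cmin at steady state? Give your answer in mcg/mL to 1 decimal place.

k = ln2/t½ = ln2/34 ≈ 0.020387 h⁻¹; fraction remaining f = e^(−kτ) = e^(−0.020387×13) ≈ 0.7672.
Accumulation ratio R = 1/(1 − f) ≈ 1/0.2328 ≈ 4.2955.
Single-dose peak C₀ = D/Vd = 900/228 ≈ 3.947 mcg/mL.
Cmax,ss = C₀/(1 − f) ≈ 3.947/0.2328 ≈ 16.954 mcg/mL.
One interval later, Cmin,ss = Cmax,ss·e^(−kτ) ≈ 16.954 × 0.7672 ≈ 13.007 mcg/mL.
Trough 13.0 mcg/mL vs MEC 9 mcg/mL: adequate.

13.0 mcg/mL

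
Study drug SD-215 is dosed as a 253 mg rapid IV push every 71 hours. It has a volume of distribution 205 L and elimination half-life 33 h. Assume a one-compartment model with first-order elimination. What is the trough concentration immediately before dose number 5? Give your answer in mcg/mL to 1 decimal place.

f = (1/2)^(τ/t½) = (1/2)^(71/33) ≈ 0.2251.
C₀ = D/Vd = 253/205 ≈ 1.234 mcg/mL.
Before the 5th dose, 4 doses have been given. Superposition: Cmin = C₀·(f + f² + … + f^4).
≈ 1.234 × (0.2251 + 0.0507 + 0.0114 + 0.0026) ≈ 1.234 × 0.2898 ≈ 0.358 mcg/mL.

0.4 mcg/mL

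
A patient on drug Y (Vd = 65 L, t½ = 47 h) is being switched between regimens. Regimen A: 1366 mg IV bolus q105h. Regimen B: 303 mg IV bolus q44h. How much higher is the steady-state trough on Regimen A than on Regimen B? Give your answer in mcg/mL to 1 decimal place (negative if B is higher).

0.6 mcg/mL

Regimen A: f = (1/2)^(105/47) ≈ 0.2126; Cmin,ss = (1366/65)·f/(1−f) ≈ 5.674 mcg/mL.
Regimen B: f = (1/2)^(44/47) ≈ 0.5226; Cmin,ss = (303/65)·f/(1−f) ≈ 5.103 mcg/mL.
Difference ≈ 5.674 − 5.103 ≈ 0.571 mcg/mL.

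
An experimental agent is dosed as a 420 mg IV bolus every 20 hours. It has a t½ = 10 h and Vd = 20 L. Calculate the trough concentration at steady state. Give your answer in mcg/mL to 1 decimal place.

7.0 mcg/mL

The dosing interval is 2 half-lives, so f = 2^(−2) = 0.25.
At steady state, R = 1/(1 − 0.25) = 4/3.
Single-dose peak C₀ = D/Vd = 420/20 = 21 mcg/mL.
Steady-state peak Cmax,ss = C₀·R = 21 × 4/3 ≈ 28.000 mcg/mL.
Steady-state trough Cmin,ss = Cmax,ss·f ≈ 28.000 × 0.25 ≈ 7.000 mcg/mL.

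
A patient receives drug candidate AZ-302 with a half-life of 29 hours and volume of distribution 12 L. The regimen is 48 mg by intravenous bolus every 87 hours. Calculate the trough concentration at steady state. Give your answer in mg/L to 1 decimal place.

0.6 mg/L

τ = 87 h = 3 half-lives, so f = (1/2)^3 = 0.125.
Accumulation ratio R = 1/(1 − f) = 1/0.875 = 8/7.
Single-dose peak C₀ = D/Vd = 48/12 = 4 mg/L.
Steady-state peak Cmax,ss = C₀·R = 4 × 8/7 ≈ 4.571 mg/L.
Steady-state trough Cmin,ss = Cmax,ss·f ≈ 4.571 × 0.125 ≈ 0.571 mg/L.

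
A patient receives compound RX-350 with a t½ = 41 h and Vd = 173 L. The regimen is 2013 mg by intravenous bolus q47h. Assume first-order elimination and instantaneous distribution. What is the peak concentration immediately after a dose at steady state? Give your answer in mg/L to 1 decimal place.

τ/t½ = 47/41 ≈ 1.1463, so fraction remaining f = (1/2)^(47/41) ≈ 0.4518.
At steady state, accumulation factor R = 1/(1 − e^(−kτ)) ≈ 1.8242.
Each bolus raises the concentration by D/Vd = 2013/173 ≈ 11.636 mg/L.
Cmax,ss = C₀/(1 − f) ≈ 11.636/0.5482 ≈ 21.226 mg/L.

21.2 mg/L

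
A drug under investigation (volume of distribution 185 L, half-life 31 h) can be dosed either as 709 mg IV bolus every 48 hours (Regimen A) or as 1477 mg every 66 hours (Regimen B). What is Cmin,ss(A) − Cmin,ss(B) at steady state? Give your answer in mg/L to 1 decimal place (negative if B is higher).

Regimen A: f = (1/2)^(48/31) ≈ 0.3419; Cmin,ss = (709/185)·f/(1−f) ≈ 1.991 mg/L.
Regimen B: f = (1/2)^(66/31) ≈ 0.2286; Cmin,ss = (1477/185)·f/(1−f) ≈ 2.366 mg/L.
Difference ≈ 1.991 − 2.366 ≈ -0.375 mg/L.

-0.4 mg/L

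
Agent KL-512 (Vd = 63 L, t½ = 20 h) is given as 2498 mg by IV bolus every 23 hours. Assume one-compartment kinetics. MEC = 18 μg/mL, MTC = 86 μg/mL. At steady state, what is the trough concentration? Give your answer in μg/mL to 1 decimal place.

32.5 μg/mL

τ/t½ = 23/20 ≈ 1.15, so fraction remaining f = (1/2)^(23/20) ≈ 0.4506.
At steady state, accumulation factor R = 1/(1 − e^(−kτ)) ≈ 1.8202.
Single-dose peak C₀ = D/Vd = 2498/63 ≈ 39.651 μg/mL.
Cmax,ss = C₀/(1 − f) ≈ 39.651/0.5494 ≈ 72.171 μg/mL.
One interval later, Cmin,ss = Cmax,ss·e^(−kτ) ≈ 72.171 × 0.4506 ≈ 32.520 μg/mL.
Trough 32.5 μg/mL vs MEC 18 μg/mL: adequate.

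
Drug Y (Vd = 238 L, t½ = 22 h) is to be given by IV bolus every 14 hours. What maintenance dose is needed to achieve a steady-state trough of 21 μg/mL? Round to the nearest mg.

τ/t½ = 14/22 ≈ 0.63636, so f = (1/2)^(14/22) ≈ 0.643332.
Cmin,ss = (D/Vd)·f/(1−f), so D = Cmin,ss·Vd·(1−f)/f.
D = 21 × 238 × (1−f)/f ≈ 21 × 238 × 0.55441 ≈ 2770.94 mg.

2771 mg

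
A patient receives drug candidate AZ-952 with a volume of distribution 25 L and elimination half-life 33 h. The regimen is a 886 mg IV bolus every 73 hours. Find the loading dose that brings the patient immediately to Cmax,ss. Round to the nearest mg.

1130 mg

f = (1/2)^(73/33) ≈ 0.215817; accumulation ratio R = 1/(1−f) ≈ 1.27521.
Loading dose to hit Cmax,ss on first dose: D_load = D_maint·R ≈ 886 × 1.27521 ≈ 1129.84 mg.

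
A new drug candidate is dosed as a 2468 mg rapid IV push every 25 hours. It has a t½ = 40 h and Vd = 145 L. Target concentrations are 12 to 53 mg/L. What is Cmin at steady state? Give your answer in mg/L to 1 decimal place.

k = ln2/t½ = ln2/40 ≈ 0.017329 h⁻¹; fraction remaining f = e^(−kτ) = e^(−0.017329×25) ≈ 0.6484.
At steady state, accumulation factor R = 1/(1 − e^(−kτ)) ≈ 2.8441.
Each bolus raises the concentration by D/Vd = 2468/145 ≈ 17.021 mg/L.
Steady-state peak Cmax,ss = C₀·R ≈ 17.021 × 2.8441 ≈ 48.409 mg/L.
One interval later, Cmin,ss = Cmax,ss·e^(−kτ) ≈ 48.409 × 0.6484 ≈ 31.388 mg/L.
Trough 31.4 mg/L vs MEC 12 mg/L: adequate.

31.4 mg/L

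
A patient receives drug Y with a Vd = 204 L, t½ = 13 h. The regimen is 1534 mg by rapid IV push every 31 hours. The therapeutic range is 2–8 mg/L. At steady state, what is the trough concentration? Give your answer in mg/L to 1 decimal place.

1.8 mg/L

τ/t½ = 31/13 ≈ 2.3846, so fraction remaining f = (1/2)^(31/13) ≈ 0.1915.
At steady state, accumulation factor R = 1/(1 − e^(−kτ)) ≈ 1.2369.
Each bolus raises the concentration by D/Vd = 1534/204 ≈ 7.520 mg/L.
Steady-state peak Cmax,ss = C₀·R ≈ 7.520 × 1.2369 ≈ 9.301 mg/L.
One interval later, Cmin,ss = Cmax,ss·e^(−kτ) ≈ 9.301 × 0.1915 ≈ 1.781 mg/L.
Trough 1.8 mg/L vs MEC 2 mg/L: subtherapeutic.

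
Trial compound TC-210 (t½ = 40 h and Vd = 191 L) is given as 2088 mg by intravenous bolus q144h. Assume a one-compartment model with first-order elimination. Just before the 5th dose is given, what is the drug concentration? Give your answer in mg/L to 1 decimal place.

1.0 mg/L

f = (1/2)^(τ/t½) = (1/2)^(144/40) ≈ 0.0825.
C₀ = D/Vd = 2088/191 ≈ 10.932 mg/L.
Before the 5th dose, 4 doses have been given. Superposition: Cmin = C₀·(f + f² + … + f^4).
≈ 10.932 × (0.0825 + 0.0068 + 0.0006 + 0.0000) ≈ 10.932 × 0.0899 ≈ 0.983 mg/L.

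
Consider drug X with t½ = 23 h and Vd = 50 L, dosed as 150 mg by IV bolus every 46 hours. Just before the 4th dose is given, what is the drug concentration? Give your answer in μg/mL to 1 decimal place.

f = (1/2)^(τ/t½) = (1/2)^(46/23) ≈ 0.2500.
C₀ = D/Vd = 150/50 ≈ 3.000 μg/mL.
Before the 4th dose, 3 doses have been given. Superposition: Cmin = C₀·(f + f² + … + f^3).
≈ 3.000 × (0.2500 + 0.0625 + 0.0156) ≈ 3.000 × 0.3281 ≈ 0.984 μg/mL.

1.0 μg/mL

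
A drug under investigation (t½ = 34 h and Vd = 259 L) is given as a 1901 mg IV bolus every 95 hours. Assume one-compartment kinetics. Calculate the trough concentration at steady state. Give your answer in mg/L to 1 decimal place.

1.2 mg/L

τ/t½ = 95/34 ≈ 2.7941, so fraction remaining f = (1/2)^(95/34) ≈ 0.1442.
Accumulation ratio R = 1/(1 − f) ≈ 1/0.8558 ≈ 1.1685.
Each bolus raises the concentration by D/Vd = 1901/259 ≈ 7.340 mg/L.
Steady-state peak Cmax,ss = C₀·R ≈ 7.340 × 1.1685 ≈ 8.577 mg/L.
Steady-state trough Cmin,ss = Cmax,ss·f ≈ 8.577 × 0.1442 ≈ 1.237 mg/L.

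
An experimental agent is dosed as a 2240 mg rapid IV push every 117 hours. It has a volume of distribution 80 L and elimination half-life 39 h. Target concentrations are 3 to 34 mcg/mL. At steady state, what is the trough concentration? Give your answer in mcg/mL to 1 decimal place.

4.0 mcg/mL

τ = 117 h = 3 half-lives, so f = (1/2)^3 = 0.125.
Accumulation ratio R = 1/(1 − f) = 1/0.875 = 8/7.
Single-dose peak C₀ = D/Vd = 2240/80 = 28 mcg/mL.
Steady-state peak Cmax,ss = C₀·R = 28 × 8/7 ≈ 32.000 mcg/mL.
Steady-state trough Cmin,ss = Cmax,ss·f ≈ 32.000 × 0.125 ≈ 4.000 mcg/mL.
Trough 4.0 mcg/mL vs MEC 3 mcg/mL: adequate.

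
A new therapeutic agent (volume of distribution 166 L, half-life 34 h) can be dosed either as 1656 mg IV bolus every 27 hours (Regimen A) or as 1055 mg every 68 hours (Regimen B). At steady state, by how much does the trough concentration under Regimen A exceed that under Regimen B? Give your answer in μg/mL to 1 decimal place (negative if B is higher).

11.5 μg/mL

Regimen A: f = (1/2)^(27/34) ≈ 0.5767; Cmin,ss = (1656/166)·f/(1−f) ≈ 13.591 μg/mL.
Regimen B: f = (1/2)^(68/34) ≈ 0.2500; Cmin,ss = (1055/166)·f/(1−f) ≈ 2.118 μg/mL.
Difference ≈ 13.591 − 2.118 ≈ 11.473 μg/mL.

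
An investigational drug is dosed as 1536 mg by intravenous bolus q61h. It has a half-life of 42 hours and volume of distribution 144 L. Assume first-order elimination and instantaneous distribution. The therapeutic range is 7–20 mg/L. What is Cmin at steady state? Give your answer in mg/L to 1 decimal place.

6.1 mg/L

Over one 61-h interval, 61/42 ≈ 1.4524 half-lives elapse, leaving f ≈ 0.3654 of each dose.
Each bolus raises the concentration by D/Vd = 1536/144 ≈ 10.667 mg/L.
Steady-state trough Cmin,ss = C₀·f/(1−f) ≈ 10.667 × 0.3654/0.6346 ≈ 6.142 mg/L.
Trough 6.1 mg/L vs MEC 7 mg/L: subtherapeutic.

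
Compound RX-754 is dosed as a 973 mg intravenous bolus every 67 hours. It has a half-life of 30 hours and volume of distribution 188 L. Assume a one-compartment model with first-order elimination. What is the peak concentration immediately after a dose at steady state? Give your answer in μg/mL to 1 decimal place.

6.6 μg/mL

τ/t½ = 67/30 ≈ 2.2333, so fraction remaining f = (1/2)^(67/30) ≈ 0.2127.
Accumulation ratio R = 1/(1 − f) ≈ 1/0.7873 ≈ 1.2702.
Single-dose peak C₀ = D/Vd = 973/188 ≈ 5.176 μg/mL.
Steady-state peak Cmax,ss = C₀·R ≈ 5.176 × 1.2702 ≈ 6.575 μg/mL.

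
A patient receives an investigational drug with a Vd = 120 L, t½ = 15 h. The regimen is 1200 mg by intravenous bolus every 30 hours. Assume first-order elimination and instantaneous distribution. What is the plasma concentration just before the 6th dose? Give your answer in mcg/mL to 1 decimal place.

f = (1/2)^(τ/t½) = (1/2)^(30/15) ≈ 0.2500.
C₀ = D/Vd = 1200/120 ≈ 10.000 mcg/mL.
Before the 6th dose, 5 doses have been given. Superposition: Cmin = C₀·(f + f² + … + f^5).
≈ 10.000 × (0.2500 + 0.0625 + 0.0156 + 0.0039 + 0.0010) ≈ 10.000 × 0.3330 ≈ 3.330 mcg/mL.

3.3 mcg/mL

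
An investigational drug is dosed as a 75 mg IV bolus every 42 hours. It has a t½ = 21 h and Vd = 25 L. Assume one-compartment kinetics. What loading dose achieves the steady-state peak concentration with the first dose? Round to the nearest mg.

100 mg

f = (1/2)^(42/21) ≈ 0.250000; accumulation ratio R = 1/(1−f) ≈ 1.33333.
Loading dose to hit Cmax,ss on first dose: D_load = D_maint·R ≈ 75 × 1.33333 ≈ 100.00 mg.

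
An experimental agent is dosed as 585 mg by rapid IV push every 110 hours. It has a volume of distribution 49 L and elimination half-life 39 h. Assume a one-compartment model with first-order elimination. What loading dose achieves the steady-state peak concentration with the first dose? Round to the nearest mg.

f = (1/2)^(110/39) ≈ 0.141560; accumulation ratio R = 1/(1−f) ≈ 1.16490.
Loading dose to hit Cmax,ss on first dose: D_load = D_maint·R ≈ 585 × 1.16490 ≈ 681.47 mg.

681 mg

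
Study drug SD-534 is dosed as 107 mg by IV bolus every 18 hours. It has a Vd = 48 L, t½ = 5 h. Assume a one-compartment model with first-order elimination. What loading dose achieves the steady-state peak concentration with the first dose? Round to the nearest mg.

117 mg

f = (1/2)^(18/5) ≈ 0.082469; accumulation ratio R = 1/(1−f) ≈ 1.08988.
Loading dose to hit Cmax,ss on first dose: D_load = D_maint·R ≈ 107 × 1.08988 ≈ 116.62 mg.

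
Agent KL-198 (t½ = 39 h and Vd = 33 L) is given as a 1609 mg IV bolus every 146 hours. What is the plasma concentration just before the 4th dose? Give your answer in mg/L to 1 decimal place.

3.9 mg/L

f = (1/2)^(τ/t½) = (1/2)^(146/39) ≈ 0.0747.
C₀ = D/Vd = 1609/33 ≈ 48.758 mg/L.
Before the 4th dose, 3 doses have been given. Superposition: Cmin = C₀·(f + f² + … + f^3).
≈ 48.758 × (0.0747 + 0.0056 + 0.0004) ≈ 48.758 × 0.0807 ≈ 3.935 mg/L.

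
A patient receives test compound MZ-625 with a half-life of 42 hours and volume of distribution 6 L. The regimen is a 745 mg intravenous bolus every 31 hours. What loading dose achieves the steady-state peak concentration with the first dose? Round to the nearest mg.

f = (1/2)^(31/42) ≈ 0.599530; accumulation ratio R = 1/(1−f) ≈ 2.49707.
Loading dose to hit Cmax,ss on first dose: D_load = D_maint·R ≈ 745 × 2.49707 ≈ 1860.32 mg.

1860 mg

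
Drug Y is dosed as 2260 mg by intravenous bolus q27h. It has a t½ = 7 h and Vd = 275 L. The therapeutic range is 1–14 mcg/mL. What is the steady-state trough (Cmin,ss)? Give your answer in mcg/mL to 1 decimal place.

k = ln2/t½ = ln2/7 ≈ 0.099021 h⁻¹; fraction remaining f = e^(−kτ) = e^(−0.099021×27) ≈ 0.0690.
Accumulation ratio R = 1/(1 − f) ≈ 1/0.9310 ≈ 1.0741.
Single-dose peak C₀ = D/Vd = 2260/275 ≈ 8.218 mcg/mL.
Steady-state peak Cmax,ss = C₀·R ≈ 8.218 × 1.0741 ≈ 8.827 mcg/mL.
One interval later, Cmin,ss = Cmax,ss·e^(−kτ) ≈ 8.827 × 0.0690 ≈ 0.609 mcg/mL.
Trough 0.6 mcg/mL vs MEC 1 mcg/mL: subtherapeutic.

0.6 mcg/mL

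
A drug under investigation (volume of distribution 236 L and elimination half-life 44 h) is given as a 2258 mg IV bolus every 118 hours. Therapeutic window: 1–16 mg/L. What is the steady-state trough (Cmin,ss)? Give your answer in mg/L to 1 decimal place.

Over one 118-h interval, 118/44 ≈ 2.6818 half-lives elapse, leaving f ≈ 0.1558 of each dose.
Accumulation ratio R = 1/(1 − f) ≈ 1/0.8442 ≈ 1.1846.
Single-dose peak C₀ = D/Vd = 2258/236 ≈ 9.568 mg/L.
Cmax,ss = C₀/(1 − f) ≈ 9.568/0.8442 ≈ 11.334 mg/L.
One interval later, Cmin,ss = Cmax,ss·e^(−kτ) ≈ 11.334 × 0.1558 ≈ 1.766 mg/L.
Trough 1.8 mg/L vs MEC 1 mg/L: adequate.

1.8 mg/L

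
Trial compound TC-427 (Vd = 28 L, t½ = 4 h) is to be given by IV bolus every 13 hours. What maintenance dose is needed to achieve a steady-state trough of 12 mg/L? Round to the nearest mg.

2861 mg

τ/t½ = 13/4 ≈ 3.25, so f = (1/2)^(13/4) ≈ 0.105112.
Cmin,ss = (D/Vd)·f/(1−f), so D = Cmin,ss·Vd·(1−f)/f.
D = 12 × 28 × (1−f)/f ≈ 12 × 28 × 8.51366 ≈ 2860.59 mg.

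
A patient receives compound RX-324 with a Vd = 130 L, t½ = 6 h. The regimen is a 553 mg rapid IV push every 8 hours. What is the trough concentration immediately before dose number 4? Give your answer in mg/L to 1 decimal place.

f = (1/2)^(τ/t½) = (1/2)^(8/6) ≈ 0.3969.
C₀ = D/Vd = 553/130 ≈ 4.254 mg/L.
Before the 4th dose, 3 doses have been given. Superposition: Cmin = C₀·(f + f² + … + f^3).
≈ 4.254 × (0.3969 + 0.1575 + 0.0625) ≈ 4.254 × 0.6169 ≈ 2.624 mg/L.

2.6 mg/L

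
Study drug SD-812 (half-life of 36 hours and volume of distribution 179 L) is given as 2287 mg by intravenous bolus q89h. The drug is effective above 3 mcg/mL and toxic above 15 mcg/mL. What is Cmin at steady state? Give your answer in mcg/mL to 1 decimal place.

k = ln2/t½ = ln2/36 ≈ 0.019254 h⁻¹; fraction remaining f = e^(−kτ) = e^(−0.019254×89) ≈ 0.1802.
Each bolus raises the concentration by D/Vd = 2287/179 ≈ 12.777 mcg/mL.
Steady-state trough Cmin,ss = C₀·f/(1−f) ≈ 12.777 × 0.1802/0.8198 ≈ 2.809 mcg/mL.
Trough 2.8 mcg/mL vs MEC 3 mcg/mL: subtherapeutic.

2.8 mcg/mL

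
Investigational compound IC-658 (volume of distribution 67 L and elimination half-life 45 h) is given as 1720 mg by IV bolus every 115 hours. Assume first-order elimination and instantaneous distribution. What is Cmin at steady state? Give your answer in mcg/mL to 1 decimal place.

Over one 115-h interval, 115/45 ≈ 2.5556 half-lives elapse, leaving f ≈ 0.1701 of each dose.
Accumulation ratio R = 1/(1 − f) ≈ 1/0.8299 ≈ 1.2050.
Each bolus raises the concentration by D/Vd = 1720/67 ≈ 25.672 mcg/mL.
Steady-state peak Cmax,ss = C₀·R ≈ 25.672 × 1.2050 ≈ 30.935 mcg/mL.
One interval later, Cmin,ss = Cmax,ss·e^(−kτ) ≈ 30.935 × 0.1701 ≈ 5.262 mcg/mL.

5.3 mcg/mL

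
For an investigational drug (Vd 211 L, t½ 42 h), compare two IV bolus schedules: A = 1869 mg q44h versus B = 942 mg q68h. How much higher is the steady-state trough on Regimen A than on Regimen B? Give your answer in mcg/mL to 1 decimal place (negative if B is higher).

6.1 mcg/mL

Regimen A: f = (1/2)^(44/42) ≈ 0.4838; Cmin,ss = (1869/211)·f/(1−f) ≈ 8.302 mcg/mL.
Regimen B: f = (1/2)^(68/42) ≈ 0.3256; Cmin,ss = (942/211)·f/(1−f) ≈ 2.155 mcg/mL.
Difference ≈ 8.302 − 2.155 ≈ 6.147 mcg/mL.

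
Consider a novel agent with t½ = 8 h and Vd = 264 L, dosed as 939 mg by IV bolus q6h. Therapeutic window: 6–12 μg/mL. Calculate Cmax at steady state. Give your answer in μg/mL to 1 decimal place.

8.8 μg/mL

τ/t½ = 6/8 ≈ 0.75, so fraction remaining f = (1/2)^(6/8) ≈ 0.5946.
Accumulation ratio R = 1/(1 − f) ≈ 1/0.4054 ≈ 2.4667.
Single-dose peak C₀ = D/Vd = 939/264 ≈ 3.557 μg/mL.
Steady-state peak Cmax,ss = C₀·R ≈ 3.557 × 2.4667 ≈ 8.774 μg/mL.
Peak 8.8 μg/mL vs MTC 12 μg/mL: below toxic threshold.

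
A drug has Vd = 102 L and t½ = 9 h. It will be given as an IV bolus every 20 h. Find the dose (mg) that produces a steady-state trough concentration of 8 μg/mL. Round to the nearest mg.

2992 mg

τ/t½ = 20/9 ≈ 2.2222, so f = (1/2)^(20/9) ≈ 0.214311.
Cmin,ss = (D/Vd)·f/(1−f), so D = Cmin,ss·Vd·(1−f)/f.
D = 8 × 102 × (1−f)/f ≈ 8 × 102 × 3.66612 ≈ 2991.55 mg.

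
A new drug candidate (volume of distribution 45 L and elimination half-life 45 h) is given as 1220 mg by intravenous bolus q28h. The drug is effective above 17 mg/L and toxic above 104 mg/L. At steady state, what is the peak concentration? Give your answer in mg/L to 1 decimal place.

77.4 mg/L

Over one 28-h interval, 28/45 ≈ 0.62222 half-lives elapse, leaving f ≈ 0.6497 of each dose.
At steady state, accumulation factor R = 1/(1 − e^(−kτ)) ≈ 2.8547.
Each bolus raises the concentration by D/Vd = 1220/45 ≈ 27.111 mg/L.
Steady-state peak Cmax,ss = C₀·R ≈ 27.111 × 2.8547 ≈ 77.394 mg/L.
Peak 77.4 mg/L vs MTC 104 mg/L: below toxic threshold.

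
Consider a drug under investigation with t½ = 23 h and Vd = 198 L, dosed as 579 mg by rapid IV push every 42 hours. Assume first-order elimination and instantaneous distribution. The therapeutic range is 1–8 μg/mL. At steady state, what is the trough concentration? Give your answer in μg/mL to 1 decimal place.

1.1 μg/mL

Over one 42-h interval, 42/23 ≈ 1.8261 half-lives elapse, leaving f ≈ 0.2820 of each dose.
At steady state, accumulation factor R = 1/(1 − e^(−kτ)) ≈ 1.3928.
Each bolus raises the concentration by D/Vd = 579/198 ≈ 2.924 μg/mL.
Cmax,ss = C₀/(1 − f) ≈ 2.924/0.7180 ≈ 4.072 μg/mL.
Steady-state trough Cmin,ss = Cmax,ss·f ≈ 4.072 × 0.2820 ≈ 1.148 μg/mL.
Trough 1.1 μg/mL vs MEC 1 μg/mL: adequate.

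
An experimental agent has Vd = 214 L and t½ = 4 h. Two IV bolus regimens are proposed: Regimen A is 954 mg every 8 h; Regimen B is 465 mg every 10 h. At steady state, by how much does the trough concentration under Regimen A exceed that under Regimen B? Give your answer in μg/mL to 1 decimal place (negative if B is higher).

Regimen A: f = (1/2)^(8/4) ≈ 0.2500; Cmin,ss = (954/214)·f/(1−f) ≈ 1.486 μg/mL.
Regimen B: f = (1/2)^(10/4) ≈ 0.1768; Cmin,ss = (465/214)·f/(1−f) ≈ 0.467 μg/mL.
Difference ≈ 1.486 − 0.467 ≈ 1.019 μg/mL.

1.0 μg/mL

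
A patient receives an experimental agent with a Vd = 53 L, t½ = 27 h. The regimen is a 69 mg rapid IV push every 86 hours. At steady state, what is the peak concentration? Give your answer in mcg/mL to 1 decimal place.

1.5 mcg/mL

τ/t½ = 86/27 ≈ 3.1852, so fraction remaining f = (1/2)^(86/27) ≈ 0.1099.
Accumulation ratio R = 1/(1 − f) ≈ 1/0.8901 ≈ 1.1235.
Single-dose peak C₀ = D/Vd = 69/53 ≈ 1.302 mcg/mL.
Steady-state peak Cmax,ss = C₀·R ≈ 1.302 × 1.1235 ≈ 1.463 mcg/mL.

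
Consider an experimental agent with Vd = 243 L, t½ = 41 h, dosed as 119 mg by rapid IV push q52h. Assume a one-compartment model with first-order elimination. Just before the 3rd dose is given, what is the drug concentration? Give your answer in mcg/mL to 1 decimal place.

0.3 mcg/mL

f = (1/2)^(τ/t½) = (1/2)^(52/41) ≈ 0.4152.
C₀ = D/Vd = 119/243 ≈ 0.490 mcg/mL.
Before the 3rd dose, 2 doses have been given. Superposition: Cmin = C₀·(f + f²).
≈ 0.490 × (0.4152 + 0.1724) ≈ 0.490 × 0.5876 ≈ 0.288 mcg/mL.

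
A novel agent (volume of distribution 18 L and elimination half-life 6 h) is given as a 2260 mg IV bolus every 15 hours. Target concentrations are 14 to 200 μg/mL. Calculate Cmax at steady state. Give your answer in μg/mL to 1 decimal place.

152.5 μg/mL

Over one 15-h interval, 15/6 ≈ 2.5 half-lives elapse, leaving f ≈ 0.1768 of each dose.
Accumulation ratio R = 1/(1 − f) ≈ 1/0.8232 ≈ 1.2148.
Each bolus raises the concentration by D/Vd = 2260/18 ≈ 125.556 μg/mL.
Steady-state peak Cmax,ss = C₀·R ≈ 125.556 × 1.2148 ≈ 152.525 μg/mL.
Peak 152.5 μg/mL vs MTC 200 μg/mL: below toxic threshold.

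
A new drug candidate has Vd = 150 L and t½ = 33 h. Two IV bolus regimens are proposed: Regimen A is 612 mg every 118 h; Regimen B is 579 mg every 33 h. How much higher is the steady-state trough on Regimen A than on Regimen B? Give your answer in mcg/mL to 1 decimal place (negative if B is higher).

-3.5 mcg/mL

Regimen A: f = (1/2)^(118/33) ≈ 0.0839; Cmin,ss = (612/150)·f/(1−f) ≈ 0.374 mcg/mL.
Regimen B: f = (1/2)^(33/33) ≈ 0.5000; Cmin,ss = (579/150)·f/(1−f) ≈ 3.860 mcg/mL.
Difference ≈ 0.374 − 3.860 ≈ -3.486 mcg/mL.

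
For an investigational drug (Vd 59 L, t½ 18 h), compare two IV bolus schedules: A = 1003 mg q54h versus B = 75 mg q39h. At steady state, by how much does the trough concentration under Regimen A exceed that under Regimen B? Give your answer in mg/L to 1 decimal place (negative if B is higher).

2.1 mg/L

Regimen A: f = (1/2)^(54/18) ≈ 0.1250; Cmin,ss = (1003/59)·f/(1−f) ≈ 2.429 mg/L.
Regimen B: f = (1/2)^(39/18) ≈ 0.2227; Cmin,ss = (75/59)·f/(1−f) ≈ 0.364 mg/L.
Difference ≈ 2.429 − 0.364 ≈ 2.065 mg/L.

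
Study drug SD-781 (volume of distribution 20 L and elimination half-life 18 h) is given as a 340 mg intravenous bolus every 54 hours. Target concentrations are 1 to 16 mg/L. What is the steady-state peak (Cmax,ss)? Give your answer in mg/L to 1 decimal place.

The dosing interval is 3 half-lives, so f = 2^(−3) = 0.125.
Accumulation ratio R = 1/(1 − f) = 1/0.875 = 8/7.
Single-dose peak C₀ = D/Vd = 340/20 = 17 mg/L.
Steady-state peak Cmax,ss = C₀·R = 17 × 8/7 ≈ 19.429 mg/L.
Peak 19.4 mg/L vs MTC 16 mg/L: exceeds toxic threshold.

19.4 mg/L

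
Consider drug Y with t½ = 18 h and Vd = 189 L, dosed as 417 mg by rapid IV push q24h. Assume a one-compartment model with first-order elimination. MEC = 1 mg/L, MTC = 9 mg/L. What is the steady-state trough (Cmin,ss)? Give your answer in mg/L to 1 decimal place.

1.5 mg/L

Over one 24-h interval, 24/18 ≈ 1.3333 half-lives elapse, leaving f ≈ 0.3969 of each dose.
Each bolus raises the concentration by D/Vd = 417/189 ≈ 2.206 mg/L.
Steady-state trough Cmin,ss = C₀·f/(1−f) ≈ 2.206 × 0.3969/0.6031 ≈ 1.452 mg/L.
Trough 1.5 mg/L vs MEC 1 mg/L: adequate.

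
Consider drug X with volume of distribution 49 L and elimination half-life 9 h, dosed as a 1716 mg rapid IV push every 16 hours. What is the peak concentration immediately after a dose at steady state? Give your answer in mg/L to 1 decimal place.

k = ln2/t½ = ln2/9 ≈ 0.077016 h⁻¹; fraction remaining f = e^(−kτ) = e^(−0.077016×16) ≈ 0.2916.
At steady state, accumulation factor R = 1/(1 − e^(−kτ)) ≈ 1.4116.
Each bolus raises the concentration by D/Vd = 1716/49 ≈ 35.020 mg/L.
Steady-state peak Cmax,ss = C₀·R ≈ 35.020 × 1.4116 ≈ 49.434 mg/L.

49.4 mg/L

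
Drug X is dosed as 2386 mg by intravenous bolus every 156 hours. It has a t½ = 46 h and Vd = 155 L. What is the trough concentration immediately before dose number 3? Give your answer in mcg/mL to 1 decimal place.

1.6 mcg/mL

f = (1/2)^(τ/t½) = (1/2)^(156/46) ≈ 0.0953.
C₀ = D/Vd = 2386/155 ≈ 15.394 mcg/mL.
Before the 3rd dose, 2 doses have been given. Superposition: Cmin = C₀·(f + f²).
≈ 15.394 × (0.0953 + 0.0091) ≈ 15.394 × 0.1044 ≈ 1.607 mcg/mL.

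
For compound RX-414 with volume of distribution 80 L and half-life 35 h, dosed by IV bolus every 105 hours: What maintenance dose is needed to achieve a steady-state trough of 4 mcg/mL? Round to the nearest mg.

2240 mg

τ/t½ = 105/35 ≈ 3, so f = (1/2)^(105/35) ≈ 0.125000.
Cmin,ss = (D/Vd)·f/(1−f), so D = Cmin,ss·Vd·(1−f)/f.
D = 4 × 80 × (1−f)/f ≈ 4 × 80 × 7.00000 ≈ 2240.00 mg.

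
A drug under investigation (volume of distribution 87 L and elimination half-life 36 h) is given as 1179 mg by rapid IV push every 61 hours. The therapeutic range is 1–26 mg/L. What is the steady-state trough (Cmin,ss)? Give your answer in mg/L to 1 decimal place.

k = ln2/t½ = ln2/36 ≈ 0.019254 h⁻¹; fraction remaining f = e^(−kτ) = e^(−0.019254×61) ≈ 0.3090.
Single-dose peak C₀ = D/Vd = 1179/87 ≈ 13.552 mg/L.
Steady-state trough Cmin,ss = C₀·f/(1−f) ≈ 13.552 × 0.3090/0.6910 ≈ 6.060 mg/L.
Trough 6.1 mg/L vs MEC 1 mg/L: adequate.

6.1 mg/L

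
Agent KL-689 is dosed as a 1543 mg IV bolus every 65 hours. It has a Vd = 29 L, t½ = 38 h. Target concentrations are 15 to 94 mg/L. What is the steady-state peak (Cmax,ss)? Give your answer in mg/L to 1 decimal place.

76.6 mg/L

Over one 65-h interval, 65/38 ≈ 1.7105 half-lives elapse, leaving f ≈ 0.3055 of each dose.
Accumulation ratio R = 1/(1 − f) ≈ 1/0.6945 ≈ 1.4399.
Each bolus raises the concentration by D/Vd = 1543/29 ≈ 53.207 mg/L.
Steady-state peak Cmax,ss = C₀·R ≈ 53.207 × 1.4399 ≈ 76.613 mg/L.
Peak 76.6 mg/L vs MTC 94 mg/L: below toxic threshold.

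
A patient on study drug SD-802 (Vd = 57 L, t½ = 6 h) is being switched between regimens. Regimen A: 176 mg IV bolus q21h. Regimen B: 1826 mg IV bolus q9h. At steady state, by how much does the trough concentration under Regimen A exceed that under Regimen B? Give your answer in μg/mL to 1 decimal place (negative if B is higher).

-17.2 μg/mL

Regimen A: f = (1/2)^(21/6) ≈ 0.0884; Cmin,ss = (176/57)·f/(1−f) ≈ 0.299 μg/mL.
Regimen B: f = (1/2)^(9/6) ≈ 0.3536; Cmin,ss = (1826/57)·f/(1−f) ≈ 17.524 μg/mL.
Difference ≈ 0.299 − 17.524 ≈ -17.225 μg/mL.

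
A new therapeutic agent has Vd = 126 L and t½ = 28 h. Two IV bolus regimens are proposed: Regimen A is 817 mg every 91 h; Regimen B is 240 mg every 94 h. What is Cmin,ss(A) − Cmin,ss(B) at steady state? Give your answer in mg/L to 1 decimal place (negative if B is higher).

Regimen A: f = (1/2)^(91/28) ≈ 0.1051; Cmin,ss = (817/126)·f/(1−f) ≈ 0.762 mg/L.
Regimen B: f = (1/2)^(94/28) ≈ 0.0976; Cmin,ss = (240/126)·f/(1−f) ≈ 0.206 mg/L.
Difference ≈ 0.762 − 0.206 ≈ 0.556 mg/L.

0.6 mg/L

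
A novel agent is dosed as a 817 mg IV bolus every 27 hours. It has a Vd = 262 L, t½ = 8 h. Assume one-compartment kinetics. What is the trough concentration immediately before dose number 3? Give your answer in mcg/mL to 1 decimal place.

0.3 mcg/mL

f = (1/2)^(τ/t½) = (1/2)^(27/8) ≈ 0.0964.
C₀ = D/Vd = 817/262 ≈ 3.118 mcg/mL.
Before the 3rd dose, 2 doses have been given. Superposition: Cmin = C₀·(f + f²).
≈ 3.118 × (0.0964 + 0.0093) ≈ 3.118 × 0.1057 ≈ 0.330 mcg/mL.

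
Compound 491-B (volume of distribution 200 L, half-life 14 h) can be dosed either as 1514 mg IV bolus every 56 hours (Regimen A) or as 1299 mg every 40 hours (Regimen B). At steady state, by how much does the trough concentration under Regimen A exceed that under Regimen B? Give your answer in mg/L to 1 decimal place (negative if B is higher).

Regimen A: f = (1/2)^(56/14) ≈ 0.0625; Cmin,ss = (1514/200)·f/(1−f) ≈ 0.505 mg/L.
Regimen B: f = (1/2)^(40/14) ≈ 0.1380; Cmin,ss = (1299/200)·f/(1−f) ≈ 1.040 mg/L.
Difference ≈ 0.505 − 1.040 ≈ -0.535 mg/L.

-0.5 mg/L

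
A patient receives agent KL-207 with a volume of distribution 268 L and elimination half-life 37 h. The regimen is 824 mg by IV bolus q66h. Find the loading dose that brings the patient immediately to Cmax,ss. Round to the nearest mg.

1161 mg

f = (1/2)^(66/37) ≈ 0.290421; accumulation ratio R = 1/(1−f) ≈ 1.40929.
Loading dose to hit Cmax,ss on first dose: D_load = D_maint·R ≈ 824 × 1.40929 ≈ 1161.25 mg.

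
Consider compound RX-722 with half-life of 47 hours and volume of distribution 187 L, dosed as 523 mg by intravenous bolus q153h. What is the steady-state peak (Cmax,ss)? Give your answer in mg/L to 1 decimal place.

3.1 mg/L

k = ln2/t½ = ln2/47 ≈ 0.014748 h⁻¹; fraction remaining f = e^(−kτ) = e^(−0.014748×153) ≈ 0.1047.
At steady state, accumulation factor R = 1/(1 − e^(−kτ)) ≈ 1.1169.
Single-dose peak C₀ = D/Vd = 523/187 ≈ 2.797 mg/L.
Steady-state peak Cmax,ss = C₀·R ≈ 2.797 × 1.1169 ≈ 3.124 mg/L.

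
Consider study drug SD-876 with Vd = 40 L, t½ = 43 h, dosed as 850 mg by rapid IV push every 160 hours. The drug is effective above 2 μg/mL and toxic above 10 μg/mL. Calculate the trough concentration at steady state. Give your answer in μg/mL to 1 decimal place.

τ/t½ = 160/43 ≈ 3.7209, so fraction remaining f = (1/2)^(160/43) ≈ 0.0758.
At steady state, accumulation factor R = 1/(1 − e^(−kτ)) ≈ 1.0820.
Single-dose peak C₀ = D/Vd = 850/40 ≈ 21.250 μg/mL.
Steady-state peak Cmax,ss = C₀·R ≈ 21.250 × 1.0820 ≈ 22.993 μg/mL.
One interval later, Cmin,ss = Cmax,ss·e^(−kτ) ≈ 22.993 × 0.0758 ≈ 1.743 μg/mL.
Trough 1.7 μg/mL vs MEC 2 μg/mL: subtherapeutic.

1.7 μg/mL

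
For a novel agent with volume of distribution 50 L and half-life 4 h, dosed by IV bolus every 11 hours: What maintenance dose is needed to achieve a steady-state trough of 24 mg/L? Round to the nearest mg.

τ/t½ = 11/4 ≈ 2.75, so f = (1/2)^(11/4) ≈ 0.148651.
Cmin,ss = (D/Vd)·f/(1−f), so D = Cmin,ss·Vd·(1−f)/f.
D = 24 × 50 × (1−f)/f ≈ 24 × 50 × 5.72717 ≈ 6872.60 mg.

6873 mg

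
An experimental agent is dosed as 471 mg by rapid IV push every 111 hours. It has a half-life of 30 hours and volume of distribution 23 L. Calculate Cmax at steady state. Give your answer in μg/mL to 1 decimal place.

Over one 111-h interval, 111/30 ≈ 3.7 half-lives elapse, leaving f ≈ 0.0769 of each dose.
Accumulation ratio R = 1/(1 − f) ≈ 1/0.9231 ≈ 1.0833.
Each bolus raises the concentration by D/Vd = 471/23 ≈ 20.478 μg/mL.
Steady-state peak Cmax,ss = C₀·R ≈ 20.478 × 1.0833 ≈ 22.184 μg/mL.

22.2 μg/mL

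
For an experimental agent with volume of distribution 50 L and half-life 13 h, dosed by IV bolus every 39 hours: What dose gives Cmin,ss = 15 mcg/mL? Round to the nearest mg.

5250 mg

τ/t½ = 39/13 ≈ 3, so f = (1/2)^(39/13) ≈ 0.125000.
Cmin,ss = (D/Vd)·f/(1−f), so D = Cmin,ss·Vd·(1−f)/f.
D = 15 × 50 × (1−f)/f ≈ 15 × 50 × 7.00000 ≈ 5250.00 mg.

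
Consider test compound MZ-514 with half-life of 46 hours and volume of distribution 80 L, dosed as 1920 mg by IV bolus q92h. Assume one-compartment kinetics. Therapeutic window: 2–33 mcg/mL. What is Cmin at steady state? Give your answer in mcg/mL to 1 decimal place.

The dosing interval is 2 half-lives, so f = 2^(−2) = 0.25.
Accumulation ratio R = 1/(1 − f) = 1/0.75 = 4/3.
Single-dose peak C₀ = D/Vd = 1920/80 = 24 mcg/mL.
Steady-state peak Cmax,ss = C₀·R = 24 × 4/3 ≈ 32.000 mcg/mL.
Steady-state trough Cmin,ss = Cmax,ss·f ≈ 32.000 × 0.25 ≈ 8.000 mcg/mL.
Trough 8.0 mcg/mL vs MEC 2 mcg/mL: adequate.

8.0 mcg/mL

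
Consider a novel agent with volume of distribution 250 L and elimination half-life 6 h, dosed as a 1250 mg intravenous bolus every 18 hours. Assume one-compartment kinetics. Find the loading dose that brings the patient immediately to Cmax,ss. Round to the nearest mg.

f = (1/2)^(18/6) ≈ 0.125000; accumulation ratio R = 1/(1−f) ≈ 1.14286.
Loading dose to hit Cmax,ss on first dose: D_load = D_maint·R ≈ 1250 × 1.14286 ≈ 1428.58 mg.

1429 mg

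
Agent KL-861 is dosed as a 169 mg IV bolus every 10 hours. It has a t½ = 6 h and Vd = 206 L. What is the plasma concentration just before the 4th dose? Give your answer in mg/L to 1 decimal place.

0.4 mg/L

f = (1/2)^(τ/t½) = (1/2)^(10/6) ≈ 0.3150.
C₀ = D/Vd = 169/206 ≈ 0.820 mg/L.
Before the 4th dose, 3 doses have been given. Superposition: Cmin = C₀·(f + f² + … + f^3).
≈ 0.820 × (0.3150 + 0.0992 + 0.0313) ≈ 0.820 × 0.4455 ≈ 0.365 mg/L.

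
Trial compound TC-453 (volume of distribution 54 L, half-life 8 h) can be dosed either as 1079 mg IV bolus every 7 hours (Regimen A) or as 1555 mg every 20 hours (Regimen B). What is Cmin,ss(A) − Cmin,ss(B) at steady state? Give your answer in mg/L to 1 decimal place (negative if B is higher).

Regimen A: f = (1/2)^(7/8) ≈ 0.5453; Cmin,ss = (1079/54)·f/(1−f) ≈ 23.963 mg/L.
Regimen B: f = (1/2)^(20/8) ≈ 0.1768; Cmin,ss = (1555/54)·f/(1−f) ≈ 6.185 mg/L.
Difference ≈ 23.963 − 6.185 ≈ 17.778 mg/L.

17.8 mg/L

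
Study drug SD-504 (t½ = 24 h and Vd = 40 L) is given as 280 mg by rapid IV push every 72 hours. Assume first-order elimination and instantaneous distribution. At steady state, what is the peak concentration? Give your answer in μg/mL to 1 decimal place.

8.0 μg/mL

The dosing interval is 3 half-lives, so f = 2^(−3) = 0.125.
At steady state, R = 1/(1 − 0.125) = 8/7.
Single-dose peak C₀ = D/Vd = 280/40 = 7 μg/mL.
Steady-state peak Cmax,ss = C₀·R = 7 × 8/7 ≈ 8.000 μg/mL.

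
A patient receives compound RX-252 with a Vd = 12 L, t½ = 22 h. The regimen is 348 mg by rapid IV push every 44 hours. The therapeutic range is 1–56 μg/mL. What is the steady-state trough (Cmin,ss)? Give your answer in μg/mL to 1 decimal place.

9.7 μg/mL

The dosing interval is 2 half-lives, so f = 2^(−2) = 0.25.
At steady state, R = 1/(1 − 0.25) = 4/3.
Single-dose peak C₀ = D/Vd = 348/12 = 29 μg/mL.
Steady-state peak Cmax,ss = C₀·R = 29 × 4/3 ≈ 38.667 μg/mL.
Steady-state trough Cmin,ss = Cmax,ss·f ≈ 38.667 × 0.25 ≈ 9.667 μg/mL.
Trough 9.7 μg/mL vs MEC 1 μg/mL: adequate.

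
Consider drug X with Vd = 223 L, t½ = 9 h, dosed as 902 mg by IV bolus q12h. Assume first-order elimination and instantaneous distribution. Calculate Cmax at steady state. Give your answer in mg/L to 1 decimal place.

6.7 mg/L

Over one 12-h interval, 12/9 ≈ 1.3333 half-lives elapse, leaving f ≈ 0.3969 of each dose.
Accumulation ratio R = 1/(1 − f) ≈ 1/0.6031 ≈ 1.6581.
Single-dose peak C₀ = D/Vd = 902/223 ≈ 4.045 mg/L.
Steady-state peak Cmax,ss = C₀·R ≈ 4.045 × 1.6581 ≈ 6.707 mg/L.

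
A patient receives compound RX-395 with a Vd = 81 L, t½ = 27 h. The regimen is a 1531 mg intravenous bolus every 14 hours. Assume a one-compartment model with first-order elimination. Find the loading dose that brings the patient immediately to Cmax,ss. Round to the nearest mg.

5071 mg

f = (1/2)^(14/27) ≈ 0.698088; accumulation ratio R = 1/(1−f) ≈ 3.31222.
Loading dose to hit Cmax,ss on first dose: D_load = D_maint·R ≈ 1531 × 3.31222 ≈ 5071.01 mg.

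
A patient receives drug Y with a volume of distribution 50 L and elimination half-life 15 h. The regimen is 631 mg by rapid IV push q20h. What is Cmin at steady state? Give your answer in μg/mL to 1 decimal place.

8.3 μg/mL

Over one 20-h interval, 20/15 ≈ 1.3333 half-lives elapse, leaving f ≈ 0.3969 of each dose.
At steady state, accumulation factor R = 1/(1 − e^(−kτ)) ≈ 1.6581.
Single-dose peak C₀ = D/Vd = 631/50 ≈ 12.620 μg/mL.
Steady-state peak Cmax,ss = C₀·R ≈ 12.620 × 1.6581 ≈ 20.925 μg/mL.
Steady-state trough Cmin,ss = Cmax,ss·f ≈ 20.925 × 0.3969 ≈ 8.305 μg/mL.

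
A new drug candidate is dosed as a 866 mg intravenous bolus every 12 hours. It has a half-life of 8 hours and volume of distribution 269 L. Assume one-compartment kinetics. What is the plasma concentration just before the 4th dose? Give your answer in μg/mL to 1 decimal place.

f = (1/2)^(τ/t½) = (1/2)^(12/8) ≈ 0.3536.
C₀ = D/Vd = 866/269 ≈ 3.219 μg/mL.
Before the 4th dose, 3 doses have been given. Superposition: Cmin = C₀·(f + f² + … + f^3).
≈ 3.219 × (0.3536 + 0.1250 + 0.0442) ≈ 3.219 × 0.5228 ≈ 1.683 μg/mL.

1.7 μg/mL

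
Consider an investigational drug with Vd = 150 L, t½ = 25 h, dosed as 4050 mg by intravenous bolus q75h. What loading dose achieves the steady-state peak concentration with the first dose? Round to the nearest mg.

f = (1/2)^(75/25) ≈ 0.125000; accumulation ratio R = 1/(1−f) ≈ 1.14286.
Loading dose to hit Cmax,ss on first dose: D_load = D_maint·R ≈ 4050 × 1.14286 ≈ 4628.58 mg.

4629 mg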